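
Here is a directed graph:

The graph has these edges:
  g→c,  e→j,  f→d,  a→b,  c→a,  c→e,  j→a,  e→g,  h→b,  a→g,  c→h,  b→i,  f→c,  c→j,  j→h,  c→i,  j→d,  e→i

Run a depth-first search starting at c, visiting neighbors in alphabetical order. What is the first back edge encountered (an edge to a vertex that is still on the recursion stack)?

g→c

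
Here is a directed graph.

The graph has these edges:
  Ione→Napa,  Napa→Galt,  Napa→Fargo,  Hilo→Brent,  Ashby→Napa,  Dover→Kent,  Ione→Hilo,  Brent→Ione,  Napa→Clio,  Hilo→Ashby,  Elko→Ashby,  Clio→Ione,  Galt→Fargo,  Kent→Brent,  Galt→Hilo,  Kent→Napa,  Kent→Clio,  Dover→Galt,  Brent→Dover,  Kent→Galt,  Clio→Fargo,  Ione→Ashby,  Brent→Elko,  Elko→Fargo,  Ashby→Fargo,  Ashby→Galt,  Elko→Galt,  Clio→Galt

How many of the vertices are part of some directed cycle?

A vertex is on a directed cycle iff it belongs to a strongly connected component of size ≥ 2 (or has a self-loop).
The vertices on cycles are {Clio, Elko, Galt, Hilo, Ione, Kent, Napa, Ashby, Brent, Dover} — 10 in total.

10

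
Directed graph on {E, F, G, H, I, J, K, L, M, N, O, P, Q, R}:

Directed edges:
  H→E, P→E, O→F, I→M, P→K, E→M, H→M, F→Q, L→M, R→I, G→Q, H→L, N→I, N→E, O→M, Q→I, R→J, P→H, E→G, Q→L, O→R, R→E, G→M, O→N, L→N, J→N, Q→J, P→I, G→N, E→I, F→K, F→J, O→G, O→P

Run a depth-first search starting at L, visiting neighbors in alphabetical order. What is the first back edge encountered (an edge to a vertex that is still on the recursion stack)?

DFS from L (visiting neighbors in alphabetical order); mark gray on enter, black on exit:
L gray
  M gray
  M black
  N gray
    E gray
      G gray
        G→M: M black — skip
        G→N: N is gray → back edge
First back edge: G → N.

G→N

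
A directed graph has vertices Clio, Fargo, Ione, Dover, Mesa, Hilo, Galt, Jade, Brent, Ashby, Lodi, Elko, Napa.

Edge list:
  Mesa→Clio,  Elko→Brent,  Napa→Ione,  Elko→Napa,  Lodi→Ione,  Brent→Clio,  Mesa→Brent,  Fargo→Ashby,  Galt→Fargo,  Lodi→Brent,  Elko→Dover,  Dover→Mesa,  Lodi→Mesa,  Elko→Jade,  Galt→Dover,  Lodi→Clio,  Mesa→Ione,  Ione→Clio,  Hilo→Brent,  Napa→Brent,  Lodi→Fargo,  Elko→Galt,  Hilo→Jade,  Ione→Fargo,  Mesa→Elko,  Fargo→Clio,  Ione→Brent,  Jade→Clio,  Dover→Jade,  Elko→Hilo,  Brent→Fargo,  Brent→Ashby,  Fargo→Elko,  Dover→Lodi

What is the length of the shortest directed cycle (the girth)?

3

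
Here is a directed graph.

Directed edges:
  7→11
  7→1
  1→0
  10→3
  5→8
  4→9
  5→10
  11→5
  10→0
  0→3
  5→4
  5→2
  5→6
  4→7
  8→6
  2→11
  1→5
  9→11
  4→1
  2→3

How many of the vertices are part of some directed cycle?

7

A vertex is on a directed cycle iff it belongs to a strongly connected component of size ≥ 2 (or has a self-loop).
The vertices on cycles are {1, 2, 4, 5, 7, 9, 11} — 7 in total.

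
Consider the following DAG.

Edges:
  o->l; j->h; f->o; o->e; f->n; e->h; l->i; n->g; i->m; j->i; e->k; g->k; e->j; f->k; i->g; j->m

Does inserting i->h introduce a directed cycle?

No

Adding i→h creates a cycle iff h can already reach i.
Explore from h: no path reaches i. The graph stays acyclic.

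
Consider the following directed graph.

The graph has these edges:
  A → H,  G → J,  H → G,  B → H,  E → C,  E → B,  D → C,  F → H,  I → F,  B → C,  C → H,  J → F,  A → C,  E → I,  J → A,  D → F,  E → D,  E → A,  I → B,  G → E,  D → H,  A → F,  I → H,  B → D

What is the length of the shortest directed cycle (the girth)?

4

For each vertex v, BFS finds the shortest path from v back to v.
The shortest such closed walk is G → J → F → H → G, length 4.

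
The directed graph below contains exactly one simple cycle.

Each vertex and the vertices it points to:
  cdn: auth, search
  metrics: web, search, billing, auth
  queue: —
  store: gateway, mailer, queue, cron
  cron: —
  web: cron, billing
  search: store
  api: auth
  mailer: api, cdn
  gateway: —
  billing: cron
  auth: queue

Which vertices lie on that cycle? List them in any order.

DFS with gray/black marking from search:
search gray
  store gray
    gateway gray
    gateway black
    mailer gray
      api gray
        auth gray
          queue gray
          queue black
        auth black
      api black
      cdn gray
        cdn→auth: auth black — skip
        cdn→search: search is gray → back edge
Back edge closes the cycle search → store → mailer → cdn → search; its vertices are {cdn, store, mailer, search}.

cdn, store, mailer, search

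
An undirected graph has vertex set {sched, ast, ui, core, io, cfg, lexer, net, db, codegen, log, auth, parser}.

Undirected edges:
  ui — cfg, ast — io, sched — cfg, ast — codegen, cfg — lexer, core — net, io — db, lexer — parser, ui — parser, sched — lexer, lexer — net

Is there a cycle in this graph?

Yes

DFS, tracking each vertex's parent; an edge to a visited non-parent vertex closes a cycle.
Start from codegen:
visit codegen (parent –)
  visit ast (parent codegen)
    visit io (parent ast)
      visit db (parent io)
        db–io: parent, skip
      io–ast: parent, skip
    ast–codegen: parent, skip
visit sched (parent –)
  visit lexer (parent sched)
    lexer–sched: parent, skip
    visit net (parent lexer)
      visit core (parent net)
        core–net: parent, skip
      net–lexer: parent, skip
    visit parser (parent lexer)
      parser–lexer: parent, skip
      visit ui (parent parser)
        visit cfg (parent ui)
          cfg–lexer: lexer visited and ≠ parent → cycle
Cycle: lexer – parser – ui – cfg – lexer.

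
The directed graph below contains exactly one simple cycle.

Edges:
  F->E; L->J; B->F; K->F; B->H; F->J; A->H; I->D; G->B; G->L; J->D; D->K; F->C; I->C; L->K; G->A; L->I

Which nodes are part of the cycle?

D, F, J, K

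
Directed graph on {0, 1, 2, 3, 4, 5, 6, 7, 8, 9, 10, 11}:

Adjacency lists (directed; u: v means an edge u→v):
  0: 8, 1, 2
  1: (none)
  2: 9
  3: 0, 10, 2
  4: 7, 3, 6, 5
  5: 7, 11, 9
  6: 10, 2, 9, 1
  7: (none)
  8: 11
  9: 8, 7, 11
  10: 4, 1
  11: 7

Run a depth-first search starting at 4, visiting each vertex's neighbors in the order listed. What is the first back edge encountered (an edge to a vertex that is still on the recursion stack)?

DFS from 4 (visiting each vertex's neighbors in the order listed); mark gray on enter, black on exit:
4 gray
  7 gray
  7 black
  3 gray
    0 gray
      8 gray
        11 gray
          11→7: 7 black — skip
        11 black
      8 black
      1 gray
      1 black
      2 gray
        9 gray
          9→8: 8 black — skip
          9→7: 7 black — skip
          9→11: 11 black — skip
        9 black
      2 black
    0 black
    10 gray
      10→4: 4 is gray → back edge
First back edge: 10 → 4.

10→4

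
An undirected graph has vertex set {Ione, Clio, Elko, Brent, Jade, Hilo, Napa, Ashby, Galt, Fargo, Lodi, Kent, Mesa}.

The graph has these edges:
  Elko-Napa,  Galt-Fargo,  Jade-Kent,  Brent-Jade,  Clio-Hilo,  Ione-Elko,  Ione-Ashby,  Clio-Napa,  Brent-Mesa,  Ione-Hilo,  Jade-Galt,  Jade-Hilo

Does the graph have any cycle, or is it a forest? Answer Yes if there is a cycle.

Yes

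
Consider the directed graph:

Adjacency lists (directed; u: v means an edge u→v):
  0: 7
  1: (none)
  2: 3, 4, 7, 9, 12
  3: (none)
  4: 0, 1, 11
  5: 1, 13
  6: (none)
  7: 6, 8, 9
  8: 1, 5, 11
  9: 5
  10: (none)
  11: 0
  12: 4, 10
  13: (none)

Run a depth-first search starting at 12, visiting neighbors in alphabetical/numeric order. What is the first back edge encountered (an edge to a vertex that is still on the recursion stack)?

11→0

DFS from 12 (visiting neighbors in alphabetical/numeric order); mark gray on enter, black on exit:
12 gray
  4 gray
    0 gray
      7 gray
        6 gray
        6 black
        8 gray
          1 gray
          1 black
          5 gray
            5→1: 1 black — skip
            13 gray
            13 black
          5 black
          11 gray
            11→0: 0 is gray → back edge
First back edge: 11 → 0.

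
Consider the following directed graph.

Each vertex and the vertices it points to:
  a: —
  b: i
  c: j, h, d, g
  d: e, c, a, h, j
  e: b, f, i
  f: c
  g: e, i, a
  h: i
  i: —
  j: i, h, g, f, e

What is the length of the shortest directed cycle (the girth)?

2

For each vertex v, BFS finds the shortest path from v back to v.
The shortest such closed walk is d → c → d, length 2.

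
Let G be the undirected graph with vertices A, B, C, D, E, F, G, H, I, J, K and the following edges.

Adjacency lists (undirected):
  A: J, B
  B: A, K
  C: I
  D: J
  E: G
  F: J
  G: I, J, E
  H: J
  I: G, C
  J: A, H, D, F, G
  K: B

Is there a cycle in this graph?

No

DFS, tracking each vertex's parent; an edge to a visited non-parent vertex closes a cycle.
Start from C:
visit C (parent –)
  visit I (parent C)
    visit G (parent I)
      G–I: parent, skip
      visit J (parent G)
        visit A (parent J)
          A–J: parent, skip
          visit B (parent A)
            B–A: parent, skip
            visit K (parent B)
              K–B: parent, skip
        visit H (parent J)
          H–J: parent, skip
        visit D (parent J)
          D–J: parent, skip
        visit F (parent J)
          F–J: parent, skip
        J–G: parent, skip
      visit E (parent G)
        E–G: parent, skip
    I–C: parent, skip
No non-parent visited neighbor found — the graph is a forest.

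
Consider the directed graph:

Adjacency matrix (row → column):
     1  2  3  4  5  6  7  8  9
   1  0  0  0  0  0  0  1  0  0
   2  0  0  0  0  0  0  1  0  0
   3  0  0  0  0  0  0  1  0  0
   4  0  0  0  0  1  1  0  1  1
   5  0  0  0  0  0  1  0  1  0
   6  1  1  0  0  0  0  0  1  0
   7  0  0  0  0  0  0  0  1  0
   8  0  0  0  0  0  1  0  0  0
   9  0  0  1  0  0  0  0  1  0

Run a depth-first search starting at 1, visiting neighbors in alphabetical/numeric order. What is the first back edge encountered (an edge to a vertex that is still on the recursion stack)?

6→1

DFS from 1 (visiting neighbors in alphabetical/numeric order); mark gray on enter, black on exit:
1 gray
  7 gray
    8 gray
      6 gray
        6→1: 1 is gray → back edge
First back edge: 6 → 1.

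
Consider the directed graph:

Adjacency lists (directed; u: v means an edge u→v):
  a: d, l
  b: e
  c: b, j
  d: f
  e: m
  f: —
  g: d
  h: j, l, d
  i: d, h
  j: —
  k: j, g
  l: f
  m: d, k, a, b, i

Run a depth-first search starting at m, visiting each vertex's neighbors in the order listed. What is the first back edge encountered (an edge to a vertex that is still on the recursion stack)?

DFS from m (visiting each vertex's neighbors in the order listed); mark gray on enter, black on exit:
m gray
  d gray
    f gray
    f black
  d black
  k gray
    j gray
    j black
    g gray
      g→d: d black — skip
    g black
  k black
  a gray
    a→d: d black — skip
    l gray
      l→f: f black — skip
    l black
  a black
  b gray
    e gray
      e→m: m is gray → back edge
First back edge: e → m.

e->m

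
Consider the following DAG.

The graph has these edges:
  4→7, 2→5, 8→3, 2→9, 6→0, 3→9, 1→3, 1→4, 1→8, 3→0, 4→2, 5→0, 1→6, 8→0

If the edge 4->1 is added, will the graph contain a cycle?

Yes

Adding 4→1 creates a cycle iff 1 can already reach 4.
Path from 1: 1 → 4.
So 1 → … → 4 → 1 is a cycle.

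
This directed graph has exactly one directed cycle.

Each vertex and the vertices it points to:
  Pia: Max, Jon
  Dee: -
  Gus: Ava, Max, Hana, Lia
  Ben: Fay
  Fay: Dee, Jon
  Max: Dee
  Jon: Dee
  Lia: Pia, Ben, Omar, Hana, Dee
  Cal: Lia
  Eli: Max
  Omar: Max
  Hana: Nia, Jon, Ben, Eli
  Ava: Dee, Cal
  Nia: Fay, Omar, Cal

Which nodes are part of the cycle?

Cal, Lia, Nia, Hana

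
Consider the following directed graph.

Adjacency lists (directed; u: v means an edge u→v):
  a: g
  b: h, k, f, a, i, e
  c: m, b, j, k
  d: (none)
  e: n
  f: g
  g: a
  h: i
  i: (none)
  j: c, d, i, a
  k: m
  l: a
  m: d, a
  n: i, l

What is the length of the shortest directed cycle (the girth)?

2

For each vertex v, BFS finds the shortest path from v back to v.
The shortest such closed walk is c → j → c, length 2.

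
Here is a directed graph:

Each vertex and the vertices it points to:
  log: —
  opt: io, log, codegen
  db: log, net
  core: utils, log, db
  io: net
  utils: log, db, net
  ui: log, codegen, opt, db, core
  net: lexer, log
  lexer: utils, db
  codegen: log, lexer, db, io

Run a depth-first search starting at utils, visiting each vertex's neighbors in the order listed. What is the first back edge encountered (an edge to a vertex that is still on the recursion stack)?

lexer->utils

DFS from utils (visiting each vertex's neighbors in the order listed); mark gray on enter, black on exit:
utils gray
  log gray
  log black
  db gray
    db→log: log black — skip
    net gray
      lexer gray
        lexer→utils: utils is gray → back edge
First back edge: lexer → utils.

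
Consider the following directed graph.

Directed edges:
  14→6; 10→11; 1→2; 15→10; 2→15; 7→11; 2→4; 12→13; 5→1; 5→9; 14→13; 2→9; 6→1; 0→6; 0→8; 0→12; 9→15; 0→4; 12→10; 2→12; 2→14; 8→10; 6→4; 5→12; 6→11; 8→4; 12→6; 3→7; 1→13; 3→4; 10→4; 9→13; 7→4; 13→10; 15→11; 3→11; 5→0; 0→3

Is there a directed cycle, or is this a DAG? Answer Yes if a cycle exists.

DFS with white/gray/black marking, starting from 0:
0 gray
  6 gray
    1 gray
      13 gray
        10 gray
          4 gray
          4 black
          11 gray
          11 black
        10 black
      13 black
      2 gray
        9 gray
          15 gray
            15→11: 11 black — skip
            15→10: 10 black — skip
          15 black
          9→13: 13 black — skip
        9 black
        12 gray
          12→6: 6 is gray → back edge
Back edge found, so a cycle exists: 6 → 1 → 2 → 12 → 6.

Yes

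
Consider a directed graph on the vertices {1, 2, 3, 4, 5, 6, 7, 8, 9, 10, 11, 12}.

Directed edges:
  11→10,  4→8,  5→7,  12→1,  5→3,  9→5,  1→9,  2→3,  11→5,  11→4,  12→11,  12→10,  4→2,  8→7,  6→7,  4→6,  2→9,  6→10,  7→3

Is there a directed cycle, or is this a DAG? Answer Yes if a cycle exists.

No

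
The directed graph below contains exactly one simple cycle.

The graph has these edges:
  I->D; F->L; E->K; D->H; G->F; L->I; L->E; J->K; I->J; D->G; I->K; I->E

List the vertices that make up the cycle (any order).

D, F, G, I, L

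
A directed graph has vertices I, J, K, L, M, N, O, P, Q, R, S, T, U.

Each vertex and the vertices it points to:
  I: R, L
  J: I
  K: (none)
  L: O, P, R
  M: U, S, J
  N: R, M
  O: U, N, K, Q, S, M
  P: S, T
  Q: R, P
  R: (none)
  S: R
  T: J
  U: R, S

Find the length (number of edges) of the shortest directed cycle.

For each vertex v, BFS finds the shortest path from v back to v.
The shortest such closed walk is O → M → J → I → L → O, length 5.

5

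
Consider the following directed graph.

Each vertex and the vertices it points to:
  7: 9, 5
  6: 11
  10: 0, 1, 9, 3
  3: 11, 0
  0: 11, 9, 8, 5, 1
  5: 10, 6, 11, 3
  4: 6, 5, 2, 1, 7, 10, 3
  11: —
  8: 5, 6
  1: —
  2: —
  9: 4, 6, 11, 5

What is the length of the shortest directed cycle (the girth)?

For each vertex v, BFS finds the shortest path from v back to v.
The shortest such closed walk is 4 → 10 → 9 → 4, length 3.

3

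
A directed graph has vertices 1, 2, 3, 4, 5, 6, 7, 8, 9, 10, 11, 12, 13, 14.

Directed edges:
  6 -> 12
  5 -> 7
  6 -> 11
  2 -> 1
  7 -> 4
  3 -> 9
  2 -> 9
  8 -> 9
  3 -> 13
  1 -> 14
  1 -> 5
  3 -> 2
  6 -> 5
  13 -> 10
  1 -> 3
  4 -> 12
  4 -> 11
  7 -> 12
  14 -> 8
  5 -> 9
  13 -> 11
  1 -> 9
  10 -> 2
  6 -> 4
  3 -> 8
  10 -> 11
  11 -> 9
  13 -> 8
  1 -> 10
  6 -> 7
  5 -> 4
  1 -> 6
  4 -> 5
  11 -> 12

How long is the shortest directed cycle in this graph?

For each vertex v, BFS finds the shortest path from v back to v.
The shortest such closed walk is 5 → 4 → 5, length 2.

2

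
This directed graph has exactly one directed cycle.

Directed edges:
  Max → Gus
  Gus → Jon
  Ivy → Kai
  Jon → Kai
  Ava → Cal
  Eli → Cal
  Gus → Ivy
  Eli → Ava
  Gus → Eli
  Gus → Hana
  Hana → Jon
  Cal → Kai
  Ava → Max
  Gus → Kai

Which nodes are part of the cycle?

DFS with gray/black marking from Gus:
Gus gray
  Kai gray
  Kai black
  Hana gray
    Jon gray
      Jon→Kai: Kai black — skip
    Jon black
  Hana black
  Gus→Jon: Jon black — skip
  Eli gray
    Ava gray
      Cal gray
        Cal→Kai: Kai black — skip
      Cal black
      Max gray
        Max→Gus: Gus is gray → back edge
Back edge closes the cycle Gus → Eli → Ava → Max → Gus; its vertices are {Ava, Eli, Gus, Max}.

Ava, Eli, Gus, Max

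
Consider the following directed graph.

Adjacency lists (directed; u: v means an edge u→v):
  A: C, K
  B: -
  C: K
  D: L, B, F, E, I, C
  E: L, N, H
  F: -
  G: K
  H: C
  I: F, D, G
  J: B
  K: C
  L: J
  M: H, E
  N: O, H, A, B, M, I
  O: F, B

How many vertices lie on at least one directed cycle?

7

A vertex is on a directed cycle iff it belongs to a strongly connected component of size ≥ 2 (or has a self-loop).
The vertices on cycles are {C, D, E, I, K, M, N} — 7 in total.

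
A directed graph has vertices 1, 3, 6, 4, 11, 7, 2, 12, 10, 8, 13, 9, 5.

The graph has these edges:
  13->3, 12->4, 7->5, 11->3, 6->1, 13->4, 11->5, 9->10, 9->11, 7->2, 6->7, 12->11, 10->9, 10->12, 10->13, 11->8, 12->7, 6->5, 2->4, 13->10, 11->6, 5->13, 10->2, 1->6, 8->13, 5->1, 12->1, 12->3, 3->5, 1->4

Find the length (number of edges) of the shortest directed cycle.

For each vertex v, BFS finds the shortest path from v back to v.
The shortest such closed walk is 9 → 10 → 9, length 2.

2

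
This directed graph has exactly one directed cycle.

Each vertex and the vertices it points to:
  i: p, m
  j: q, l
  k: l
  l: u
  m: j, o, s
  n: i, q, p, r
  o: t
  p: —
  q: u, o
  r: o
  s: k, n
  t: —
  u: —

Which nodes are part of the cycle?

i, m, n, s

DFS with gray/black marking from n:
n gray
  i gray
    p gray
    p black
    m gray
      j gray
        q gray
          u gray
          u black
          o gray
            t gray
            t black
          o black
        q black
        l gray
          l→u: u black — skip
        l black
      j black
      m→o: o black — skip
      s gray
        k gray
          k→l: l black — skip
        k black
        s→n: n is gray → back edge
Back edge closes the cycle n → i → m → s → n; its vertices are {i, m, n, s}.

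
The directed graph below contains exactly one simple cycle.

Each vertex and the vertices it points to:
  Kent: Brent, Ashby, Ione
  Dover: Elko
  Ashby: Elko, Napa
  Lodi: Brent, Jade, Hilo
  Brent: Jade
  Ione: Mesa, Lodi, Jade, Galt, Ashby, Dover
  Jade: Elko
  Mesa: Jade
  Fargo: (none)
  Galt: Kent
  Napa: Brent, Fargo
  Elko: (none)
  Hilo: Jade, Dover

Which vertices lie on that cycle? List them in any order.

Galt, Ione, Kent

DFS with gray/black marking from Kent:
Kent gray
  Brent gray
    Jade gray
      Elko gray
      Elko black
    Jade black
  Brent black
  Ashby gray
    Ashby→Elko: Elko black — skip
    Napa gray
      Napa→Brent: Brent black — skip
      Fargo gray
      Fargo black
    Napa black
  Ashby black
  Ione gray
    Mesa gray
      Mesa→Jade: Jade black — skip
    Mesa black
    Lodi gray
      Lodi→Brent: Brent black — skip
      Lodi→Jade: Jade black — skip
      Hilo gray
        Hilo→Jade: Jade black — skip
        Dover gray
          Dover→Elko: Elko black — skip
        Dover black
      Hilo black
    Lodi black
    Ione→Jade: Jade black — skip
    Galt gray
      Galt→Kent: Kent is gray → back edge
Back edge closes the cycle Kent → Ione → Galt → Kent; its vertices are {Galt, Ione, Kent}.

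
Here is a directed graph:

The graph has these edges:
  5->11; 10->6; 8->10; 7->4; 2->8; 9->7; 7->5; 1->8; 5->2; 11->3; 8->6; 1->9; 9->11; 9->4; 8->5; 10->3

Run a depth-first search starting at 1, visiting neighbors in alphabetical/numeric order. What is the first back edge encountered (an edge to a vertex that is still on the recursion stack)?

2→8

DFS from 1 (visiting neighbors in alphabetical/numeric order); mark gray on enter, black on exit:
1 gray
  8 gray
    5 gray
      2 gray
        2→8: 8 is gray → back edge
First back edge: 2 → 8.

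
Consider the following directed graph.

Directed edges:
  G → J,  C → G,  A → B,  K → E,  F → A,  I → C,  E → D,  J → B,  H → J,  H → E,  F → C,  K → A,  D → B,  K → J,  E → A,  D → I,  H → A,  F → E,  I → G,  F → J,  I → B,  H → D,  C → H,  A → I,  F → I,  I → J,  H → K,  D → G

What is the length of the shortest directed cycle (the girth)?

For each vertex v, BFS finds the shortest path from v back to v.
The shortest such closed walk is C → H → D → I → C, length 4.

4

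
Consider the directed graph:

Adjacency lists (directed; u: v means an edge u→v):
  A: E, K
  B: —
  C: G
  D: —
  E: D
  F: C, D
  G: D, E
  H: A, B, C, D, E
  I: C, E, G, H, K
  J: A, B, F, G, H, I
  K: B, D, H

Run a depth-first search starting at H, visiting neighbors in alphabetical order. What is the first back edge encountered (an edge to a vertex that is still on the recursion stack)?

K→H

DFS from H (visiting neighbors in alphabetical order); mark gray on enter, black on exit:
H gray
  A gray
    E gray
      D gray
      D black
    E black
    K gray
      B gray
      B black
      K→D: D black — skip
      K→H: H is gray → back edge
First back edge: K → H.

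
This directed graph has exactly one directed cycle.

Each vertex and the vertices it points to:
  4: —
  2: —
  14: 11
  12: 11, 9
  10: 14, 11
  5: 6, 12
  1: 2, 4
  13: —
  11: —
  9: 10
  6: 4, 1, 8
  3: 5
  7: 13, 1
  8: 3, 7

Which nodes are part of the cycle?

3, 5, 6, 8

DFS with gray/black marking from 8:
8 gray
  3 gray
    5 gray
      6 gray
        4 gray
        4 black
        1 gray
          2 gray
          2 black
          1→4: 4 black — skip
        1 black
        6→8: 8 is gray → back edge
Back edge closes the cycle 8 → 3 → 5 → 6 → 8; its vertices are {3, 5, 6, 8}.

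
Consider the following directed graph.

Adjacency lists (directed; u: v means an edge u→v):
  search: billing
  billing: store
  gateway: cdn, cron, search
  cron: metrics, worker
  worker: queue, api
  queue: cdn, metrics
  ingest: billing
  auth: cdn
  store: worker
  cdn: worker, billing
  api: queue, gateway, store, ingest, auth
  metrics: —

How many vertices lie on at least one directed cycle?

11

A vertex is on a directed cycle iff it belongs to a strongly connected component of size ≥ 2 (or has a self-loop).
The vertices on cycles are {api, cdn, auth, cron, queue, store, ingest, search, worker, billing, gateway} — 11 in total.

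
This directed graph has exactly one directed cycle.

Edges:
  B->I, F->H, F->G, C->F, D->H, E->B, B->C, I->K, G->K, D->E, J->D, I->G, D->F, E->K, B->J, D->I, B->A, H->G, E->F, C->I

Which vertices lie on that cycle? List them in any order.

B, D, E, J

DFS with gray/black marking from J:
J gray
  D gray
    H gray
      G gray
        K gray
        K black
      G black
    H black
    F gray
      F→G: G black — skip
      F→H: H black — skip
    F black
    E gray
      E→F: F black — skip
      B gray
        B→J: J is gray → back edge
Back edge closes the cycle J → D → E → B → J; its vertices are {B, D, E, J}.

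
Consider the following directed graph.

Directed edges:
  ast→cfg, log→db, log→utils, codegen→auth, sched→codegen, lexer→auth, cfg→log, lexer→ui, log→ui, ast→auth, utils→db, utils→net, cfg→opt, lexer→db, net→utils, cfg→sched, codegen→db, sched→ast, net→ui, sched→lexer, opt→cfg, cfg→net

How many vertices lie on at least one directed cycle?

6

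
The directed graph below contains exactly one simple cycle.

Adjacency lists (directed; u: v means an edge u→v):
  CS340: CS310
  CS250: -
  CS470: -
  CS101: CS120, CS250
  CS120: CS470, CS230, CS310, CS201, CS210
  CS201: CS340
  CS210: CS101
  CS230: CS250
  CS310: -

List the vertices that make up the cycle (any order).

DFS with gray/black marking from CS120:
CS120 gray
  CS470 gray
  CS470 black
  CS230 gray
    CS250 gray
    CS250 black
  CS230 black
  CS310 gray
  CS310 black
  CS201 gray
    CS340 gray
      CS340→CS310: CS310 black — skip
    CS340 black
  CS201 black
  CS210 gray
    CS101 gray
      CS101→CS120: CS120 is gray → back edge
Back edge closes the cycle CS120 → CS210 → CS101 → CS120; its vertices are {CS101, CS120, CS210}.

CS101, CS120, CS210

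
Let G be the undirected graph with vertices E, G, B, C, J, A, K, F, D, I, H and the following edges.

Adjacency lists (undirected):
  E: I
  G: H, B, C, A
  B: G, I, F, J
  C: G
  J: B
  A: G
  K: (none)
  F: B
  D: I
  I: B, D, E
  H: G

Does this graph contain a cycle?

DFS, tracking each vertex's parent; an edge to a visited non-parent vertex closes a cycle.
Start from F:
visit F (parent –)
  visit B (parent F)
    visit G (parent B)
      visit H (parent G)
        H–G: parent, skip
      G–B: parent, skip
      visit C (parent G)
        C–G: parent, skip
      visit A (parent G)
        A–G: parent, skip
    visit I (parent B)
      I–B: parent, skip
      visit D (parent I)
        D–I: parent, skip
      visit E (parent I)
        E–I: parent, skip
    B–F: parent, skip
    visit J (parent B)
      J–B: parent, skip
visit K (parent –)
No non-parent visited neighbor found — the graph is a forest.

No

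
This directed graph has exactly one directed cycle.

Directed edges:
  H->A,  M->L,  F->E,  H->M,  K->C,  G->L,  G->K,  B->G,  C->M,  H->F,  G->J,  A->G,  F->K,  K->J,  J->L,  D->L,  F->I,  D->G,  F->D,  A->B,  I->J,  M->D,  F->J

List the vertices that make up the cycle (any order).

DFS with gray/black marking from K:
K gray
  C gray
    M gray
      D gray
        L gray
        L black
        G gray
          G→K: K is gray → back edge
Back edge closes the cycle K → C → M → D → G → K; its vertices are {C, D, G, K, M}.

C, D, G, K, M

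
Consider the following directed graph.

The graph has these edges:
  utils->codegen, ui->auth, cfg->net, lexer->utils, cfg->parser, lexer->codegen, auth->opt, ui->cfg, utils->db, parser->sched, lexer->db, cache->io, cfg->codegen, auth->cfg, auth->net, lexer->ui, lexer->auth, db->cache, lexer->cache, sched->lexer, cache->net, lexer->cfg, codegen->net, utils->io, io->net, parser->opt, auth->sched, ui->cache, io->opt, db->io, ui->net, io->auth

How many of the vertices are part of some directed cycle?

A vertex is on a directed cycle iff it belongs to a strongly connected component of size ≥ 2 (or has a self-loop).
The vertices on cycles are {db, io, ui, cfg, auth, cache, lexer, sched, utils, parser} — 10 in total.

10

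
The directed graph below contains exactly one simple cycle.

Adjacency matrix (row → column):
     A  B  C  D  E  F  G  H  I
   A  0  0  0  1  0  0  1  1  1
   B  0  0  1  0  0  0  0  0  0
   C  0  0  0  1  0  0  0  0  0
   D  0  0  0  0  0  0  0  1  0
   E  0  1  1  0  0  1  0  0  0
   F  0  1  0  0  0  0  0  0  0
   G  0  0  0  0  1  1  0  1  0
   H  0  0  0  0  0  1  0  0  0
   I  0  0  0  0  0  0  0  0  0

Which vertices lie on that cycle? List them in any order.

B, C, D, F, H

DFS with gray/black marking from D:
D gray
  H gray
    F gray
      B gray
        C gray
          C→D: D is gray → back edge
Back edge closes the cycle D → H → F → B → C → D; its vertices are {B, C, D, F, H}.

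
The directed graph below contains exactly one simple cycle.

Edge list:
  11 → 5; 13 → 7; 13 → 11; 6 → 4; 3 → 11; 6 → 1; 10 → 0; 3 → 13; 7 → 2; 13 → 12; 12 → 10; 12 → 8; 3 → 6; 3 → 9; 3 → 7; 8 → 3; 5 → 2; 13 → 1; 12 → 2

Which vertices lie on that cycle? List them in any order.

DFS with gray/black marking from 3:
3 gray
  9 gray
  9 black
  7 gray
    2 gray
    2 black
  7 black
  6 gray
    1 gray
    1 black
    4 gray
    4 black
  6 black
  13 gray
    11 gray
      5 gray
        5→2: 2 black — skip
      5 black
    11 black
    13→7: 7 black — skip
    12 gray
      10 gray
        0 gray
        0 black
      10 black
      8 gray
        8→3: 3 is gray → back edge
Back edge closes the cycle 3 → 13 → 12 → 8 → 3; its vertices are {3, 8, 12, 13}.

3, 8, 12, 13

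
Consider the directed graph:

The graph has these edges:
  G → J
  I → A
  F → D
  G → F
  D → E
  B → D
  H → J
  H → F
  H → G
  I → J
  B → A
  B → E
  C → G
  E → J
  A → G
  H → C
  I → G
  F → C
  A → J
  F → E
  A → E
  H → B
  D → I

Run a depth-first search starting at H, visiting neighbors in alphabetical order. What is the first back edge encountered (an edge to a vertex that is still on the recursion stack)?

C->G

DFS from H (visiting neighbors in alphabetical order); mark gray on enter, black on exit:
H gray
  B gray
    A gray
      E gray
        J gray
        J black
      E black
      G gray
        F gray
          C gray
            C→G: G is gray → back edge
First back edge: C → G.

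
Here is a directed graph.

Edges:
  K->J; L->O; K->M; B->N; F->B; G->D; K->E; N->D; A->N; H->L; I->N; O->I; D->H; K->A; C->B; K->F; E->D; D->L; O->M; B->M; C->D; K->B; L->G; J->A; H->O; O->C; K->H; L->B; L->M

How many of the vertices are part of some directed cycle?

9

A vertex is on a directed cycle iff it belongs to a strongly connected component of size ≥ 2 (or has a self-loop).
The vertices on cycles are {B, C, D, G, H, I, L, N, O} — 9 in total.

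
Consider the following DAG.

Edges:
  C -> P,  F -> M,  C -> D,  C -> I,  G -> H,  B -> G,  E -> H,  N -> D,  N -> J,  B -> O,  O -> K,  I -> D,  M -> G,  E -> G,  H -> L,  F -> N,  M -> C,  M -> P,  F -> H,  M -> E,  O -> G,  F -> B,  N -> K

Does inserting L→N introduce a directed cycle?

No

Adding L→N creates a cycle iff N can already reach L.
Explore from N: no path reaches L. The graph stays acyclic.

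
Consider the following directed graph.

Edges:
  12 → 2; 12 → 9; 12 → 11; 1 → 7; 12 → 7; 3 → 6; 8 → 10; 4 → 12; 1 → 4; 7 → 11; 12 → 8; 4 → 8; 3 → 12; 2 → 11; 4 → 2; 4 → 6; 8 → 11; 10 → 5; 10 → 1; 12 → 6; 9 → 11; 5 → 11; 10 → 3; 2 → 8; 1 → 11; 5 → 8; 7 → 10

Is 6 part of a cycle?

No

6 lies on a cycle iff there is a path from 6 back to itself.
Exploring from 6, it never reaches itself; equivalently, its strongly connected component is a singleton.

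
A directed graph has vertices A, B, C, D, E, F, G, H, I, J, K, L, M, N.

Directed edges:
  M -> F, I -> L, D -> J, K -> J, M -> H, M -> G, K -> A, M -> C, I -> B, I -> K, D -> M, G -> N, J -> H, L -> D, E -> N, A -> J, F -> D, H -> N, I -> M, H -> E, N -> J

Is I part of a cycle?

No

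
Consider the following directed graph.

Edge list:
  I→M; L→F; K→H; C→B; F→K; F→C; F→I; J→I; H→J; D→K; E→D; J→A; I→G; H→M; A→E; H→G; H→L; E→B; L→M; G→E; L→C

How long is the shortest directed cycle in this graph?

4

For each vertex v, BFS finds the shortest path from v back to v.
The shortest such closed walk is H → L → F → K → H, length 4.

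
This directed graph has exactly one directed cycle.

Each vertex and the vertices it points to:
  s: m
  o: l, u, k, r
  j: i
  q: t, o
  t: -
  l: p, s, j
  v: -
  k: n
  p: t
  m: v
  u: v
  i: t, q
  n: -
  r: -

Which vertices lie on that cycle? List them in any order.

DFS with gray/black marking from o:
o gray
  l gray
    p gray
      t gray
      t black
    p black
    s gray
      m gray
        v gray
        v black
      m black
    s black
    j gray
      i gray
        i→t: t black — skip
        q gray
          q→t: t black — skip
          q→o: o is gray → back edge
Back edge closes the cycle o → l → j → i → q → o; its vertices are {i, j, l, o, q}.

i, j, l, o, q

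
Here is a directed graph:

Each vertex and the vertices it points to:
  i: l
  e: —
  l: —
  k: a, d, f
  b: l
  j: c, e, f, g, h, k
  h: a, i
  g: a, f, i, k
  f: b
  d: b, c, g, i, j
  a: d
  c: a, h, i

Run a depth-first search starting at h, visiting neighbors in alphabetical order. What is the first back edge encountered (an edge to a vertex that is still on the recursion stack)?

DFS from h (visiting neighbors in alphabetical order); mark gray on enter, black on exit:
h gray
  a gray
    d gray
      b gray
        l gray
        l black
      b black
      c gray
        c→a: a is gray → back edge
First back edge: c → a.

c->a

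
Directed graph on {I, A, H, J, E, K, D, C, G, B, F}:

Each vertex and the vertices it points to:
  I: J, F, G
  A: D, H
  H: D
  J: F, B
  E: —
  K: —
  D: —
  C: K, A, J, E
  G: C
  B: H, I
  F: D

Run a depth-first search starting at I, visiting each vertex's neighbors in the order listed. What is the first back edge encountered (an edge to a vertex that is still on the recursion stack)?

B->I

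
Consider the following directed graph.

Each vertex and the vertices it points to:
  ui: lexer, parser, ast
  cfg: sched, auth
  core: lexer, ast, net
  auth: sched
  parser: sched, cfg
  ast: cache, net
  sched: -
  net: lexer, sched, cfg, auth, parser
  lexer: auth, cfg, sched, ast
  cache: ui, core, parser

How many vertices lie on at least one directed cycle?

6

A vertex is on a directed cycle iff it belongs to a strongly connected component of size ≥ 2 (or has a self-loop).
The vertices on cycles are {ui, ast, net, core, cache, lexer} — 6 in total.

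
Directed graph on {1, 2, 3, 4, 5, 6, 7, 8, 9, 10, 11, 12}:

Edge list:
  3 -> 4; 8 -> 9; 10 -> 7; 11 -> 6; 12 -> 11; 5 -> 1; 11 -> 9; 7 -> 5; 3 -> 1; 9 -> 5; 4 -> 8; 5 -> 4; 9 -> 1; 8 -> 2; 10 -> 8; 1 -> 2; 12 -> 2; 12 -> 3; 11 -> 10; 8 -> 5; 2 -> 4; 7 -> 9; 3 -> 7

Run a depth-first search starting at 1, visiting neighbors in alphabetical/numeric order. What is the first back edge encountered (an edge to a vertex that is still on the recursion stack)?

DFS from 1 (visiting neighbors in alphabetical/numeric order); mark gray on enter, black on exit:
1 gray
  2 gray
    4 gray
      8 gray
        8→2: 2 is gray → back edge
First back edge: 8 → 2.

8->2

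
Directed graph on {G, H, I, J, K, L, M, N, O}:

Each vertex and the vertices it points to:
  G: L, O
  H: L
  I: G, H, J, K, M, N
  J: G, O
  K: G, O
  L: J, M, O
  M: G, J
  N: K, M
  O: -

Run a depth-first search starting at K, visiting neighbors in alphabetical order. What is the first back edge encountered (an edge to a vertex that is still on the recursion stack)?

DFS from K (visiting neighbors in alphabetical order); mark gray on enter, black on exit:
K gray
  G gray
    L gray
      J gray
        J→G: G is gray → back edge
First back edge: J → G.

J→G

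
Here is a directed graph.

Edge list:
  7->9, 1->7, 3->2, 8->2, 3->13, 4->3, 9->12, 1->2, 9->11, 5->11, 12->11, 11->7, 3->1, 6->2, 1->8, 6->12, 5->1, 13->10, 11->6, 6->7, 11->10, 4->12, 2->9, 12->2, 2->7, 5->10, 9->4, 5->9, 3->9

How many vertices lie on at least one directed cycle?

10

A vertex is on a directed cycle iff it belongs to a strongly connected component of size ≥ 2 (or has a self-loop).
The vertices on cycles are {1, 2, 3, 4, 6, 7, 8, 9, 11, 12} — 10 in total.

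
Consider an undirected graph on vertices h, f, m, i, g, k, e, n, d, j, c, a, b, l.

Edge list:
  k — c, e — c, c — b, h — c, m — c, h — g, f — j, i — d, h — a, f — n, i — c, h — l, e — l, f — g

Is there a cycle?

Yes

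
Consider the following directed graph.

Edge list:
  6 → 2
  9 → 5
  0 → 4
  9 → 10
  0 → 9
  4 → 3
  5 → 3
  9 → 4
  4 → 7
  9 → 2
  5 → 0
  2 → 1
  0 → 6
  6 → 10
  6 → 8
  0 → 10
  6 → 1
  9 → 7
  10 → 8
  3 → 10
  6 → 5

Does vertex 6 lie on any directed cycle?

Yes

6 is on a cycle iff 6 can reach itself via ≥1 edge.
6 → 5 → 0 → 6 — yes.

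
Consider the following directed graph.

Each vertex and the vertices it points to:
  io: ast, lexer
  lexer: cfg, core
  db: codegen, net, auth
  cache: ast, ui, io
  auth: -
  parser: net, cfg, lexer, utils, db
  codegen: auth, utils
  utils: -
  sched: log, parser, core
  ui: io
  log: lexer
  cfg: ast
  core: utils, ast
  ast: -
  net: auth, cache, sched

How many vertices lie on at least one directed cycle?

4

A vertex is on a directed cycle iff it belongs to a strongly connected component of size ≥ 2 (or has a self-loop).
The vertices on cycles are {db, net, sched, parser} — 4 in total.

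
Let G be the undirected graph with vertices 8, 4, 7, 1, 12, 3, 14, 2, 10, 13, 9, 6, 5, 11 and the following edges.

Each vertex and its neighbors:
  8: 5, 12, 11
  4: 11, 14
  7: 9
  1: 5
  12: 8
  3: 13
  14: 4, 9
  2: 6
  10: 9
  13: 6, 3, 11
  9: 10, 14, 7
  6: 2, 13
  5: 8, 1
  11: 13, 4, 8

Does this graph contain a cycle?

DFS, tracking each vertex's parent; an edge to a visited non-parent vertex closes a cycle.
Start from 5:
visit 5 (parent –)
  visit 8 (parent 5)
    8–5: parent, skip
    visit 12 (parent 8)
      12–8: parent, skip
    visit 11 (parent 8)
      visit 13 (parent 11)
        visit 6 (parent 13)
          visit 2 (parent 6)
            2–6: parent, skip
          6–13: parent, skip
        visit 3 (parent 13)
          3–13: parent, skip
        13–11: parent, skip
      visit 4 (parent 11)
        4–11: parent, skip
        visit 14 (parent 4)
          14–4: parent, skip
          visit 9 (parent 14)
            visit 10 (parent 9)
              10–9: parent, skip
            9–14: parent, skip
            visit 7 (parent 9)
              7–9: parent, skip
      11–8: parent, skip
  visit 1 (parent 5)
    1–5: parent, skip
No non-parent visited neighbor found — the graph is a forest.

No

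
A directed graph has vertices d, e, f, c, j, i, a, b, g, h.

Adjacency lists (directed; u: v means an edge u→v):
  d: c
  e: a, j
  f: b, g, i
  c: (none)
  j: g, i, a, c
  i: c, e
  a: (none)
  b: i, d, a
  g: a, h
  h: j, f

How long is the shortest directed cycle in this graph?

3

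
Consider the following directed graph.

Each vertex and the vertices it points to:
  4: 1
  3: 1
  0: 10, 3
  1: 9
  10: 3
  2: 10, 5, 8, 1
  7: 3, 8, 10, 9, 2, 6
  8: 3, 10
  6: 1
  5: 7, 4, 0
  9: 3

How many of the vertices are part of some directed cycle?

6

A vertex is on a directed cycle iff it belongs to a strongly connected component of size ≥ 2 (or has a self-loop).
The vertices on cycles are {1, 2, 3, 5, 7, 9} — 6 in total.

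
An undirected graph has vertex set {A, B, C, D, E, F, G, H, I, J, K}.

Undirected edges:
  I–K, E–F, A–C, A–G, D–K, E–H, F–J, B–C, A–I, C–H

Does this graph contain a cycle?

DFS, tracking each vertex's parent; an edge to a visited non-parent vertex closes a cycle.
Start from J:
visit J (parent –)
  visit F (parent J)
    F–J: parent, skip
    visit E (parent F)
      visit H (parent E)
        visit C (parent H)
          C–H: parent, skip
          visit A (parent C)
            visit I (parent A)
              visit K (parent I)
                visit D (parent K)
                  D–K: parent, skip
                K–I: parent, skip
              I–A: parent, skip
            visit G (parent A)
              G–A: parent, skip
            A–C: parent, skip
          visit B (parent C)
            B–C: parent, skip
        H–E: parent, skip
      E–F: parent, skip
No non-parent visited neighbor found — the graph is a forest.

No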